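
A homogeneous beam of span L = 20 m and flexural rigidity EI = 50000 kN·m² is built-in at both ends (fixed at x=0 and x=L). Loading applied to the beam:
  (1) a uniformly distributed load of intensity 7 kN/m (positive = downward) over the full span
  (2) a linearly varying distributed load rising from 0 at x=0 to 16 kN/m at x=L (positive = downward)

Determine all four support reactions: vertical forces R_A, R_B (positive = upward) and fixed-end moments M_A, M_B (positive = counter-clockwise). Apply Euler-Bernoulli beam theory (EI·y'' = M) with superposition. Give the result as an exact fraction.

Load 1 — uniform load w=7 kN/m over full span:
  R_A = wL/2 = 7·20/2 = 70 kN
  M_A = wL²/12 = 7·20²/12 = 700/3 kN·m
  R_B = wL/2 = 7·20/2 = 70 kN
  M_B = -wL²/12 = -7·20²/12 = -700/3 kN·m
Load 2 — triangular load w₀=16 kN/m (0→w₀ over full span):
  R_A = 3w₀L/20 = 3·16·20/20 = 48 kN
  M_A = w₀L²/30 = 16·20²/30 = 640/3 kN·m
  R_B = 7w₀L/20 = 7·16·20/20 = 112 kN
  M_B = -w₀L²/20 = -16·20²/20 = -320 kN·m
Superposition: R_A = 118 kN, M_A = 1340/3 kN·m, R_B = 182 kN, M_B = -1660/3 kN·m

R_A = 118 kN, M_A = 1340/3 kN·m, R_B = 182 kN, M_B = -1660/3 kN·m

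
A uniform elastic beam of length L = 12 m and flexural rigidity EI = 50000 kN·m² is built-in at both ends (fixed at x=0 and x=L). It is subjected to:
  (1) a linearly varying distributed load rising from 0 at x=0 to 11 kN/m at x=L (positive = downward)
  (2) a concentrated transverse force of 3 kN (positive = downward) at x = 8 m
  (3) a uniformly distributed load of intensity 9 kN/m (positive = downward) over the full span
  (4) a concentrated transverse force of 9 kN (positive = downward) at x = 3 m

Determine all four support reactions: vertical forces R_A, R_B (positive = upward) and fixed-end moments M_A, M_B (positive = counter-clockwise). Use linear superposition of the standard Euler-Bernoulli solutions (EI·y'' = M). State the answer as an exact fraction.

R_A = 118327/1440 kN, M_A = 42877/240 kN·m, R_B = 149513/1440 kN, M_B = -47423/240 kN·m

Load 1 — triangular load w₀=11 kN/m (0→w₀ over full span):
  R_A = 3w₀L/20 = 3·11·12/20 = 99/5 kN
  M_A = w₀L²/30 = 11·12²/30 = 264/5 kN·m
  R_B = 7w₀L/20 = 7·11·12/20 = 231/5 kN
  M_B = -w₀L²/20 = -11·12²/20 = -396/5 kN·m
Load 2 — point force P=3 kN at a=8 m (b=L-a=4):
  R_A = Pb²(3a+b)/L³ = 3·4²·(3·8+4)/12³ = 7/9 kN
  M_A = Pab²/L² = 3·8·4²/12² = 8/3 kN·m
  R_B = Pa²(a+3b)/L³ = 3·8²·(8+3·4)/12³ = 20/9 kN
  M_B = -Pa²b/L² = -3·8²·4/12² = -16/3 kN·m
Load 3 — uniform load w=9 kN/m over full span:
  R_A = wL/2 = 9·12/2 = 54 kN
  M_A = wL²/12 = 9·12²/12 = 108 kN·m
  R_B = wL/2 = 9·12/2 = 54 kN
  M_B = -wL²/12 = -9·12²/12 = -108 kN·m
Load 4 — point force P=9 kN at a=3 m (b=L-a=9):
  R_A = Pb²(3a+b)/L³ = 9·9²·(3·3+9)/12³ = 243/32 kN
  M_A = Pab²/L² = 9·3·9²/12² = 243/16 kN·m
  R_B = Pa²(a+3b)/L³ = 9·3²·(3+3·9)/12³ = 45/32 kN
  M_B = -Pa²b/L² = -9·3²·9/12² = -81/16 kN·m
Superposition: R_A = 118327/1440 kN, M_A = 42877/240 kN·m, R_B = 149513/1440 kN, M_B = -47423/240 kN·m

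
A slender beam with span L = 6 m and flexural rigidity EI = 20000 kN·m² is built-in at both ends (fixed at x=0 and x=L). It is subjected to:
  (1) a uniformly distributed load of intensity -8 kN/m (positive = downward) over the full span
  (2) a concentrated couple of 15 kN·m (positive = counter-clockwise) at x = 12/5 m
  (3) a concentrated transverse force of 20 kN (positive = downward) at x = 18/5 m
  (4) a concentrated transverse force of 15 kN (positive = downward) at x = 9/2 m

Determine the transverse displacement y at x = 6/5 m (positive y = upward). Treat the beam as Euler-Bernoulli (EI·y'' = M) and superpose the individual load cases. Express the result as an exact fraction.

y(6/5) = 108531/1000000000 m

Load 1 — uniform load w=-8 kN/m over full span:
  y_1 = -wx²(L-x)²/(24EI) = -(-8)·(6/5)²·(6-(6/5))²/(24·20000) = 216/390625 m
Load 2 — applied couple M₀=15 kN·m at a=12/5 m (b=L-a=18/5):
  y_2 = (R_Ax³/6 - M_Ax²/2)/EI  [x≤a] with R_A=18/5, M_A=9/5 = ((18/5)·(6/5)³/6 - (9/5)·(6/5)²/2)/20000 = -81/6250000 m
Load 3 — point force P=20 kN at a=18/5 m (b=L-a=12/5):
  y_3 = -Pb²x²(3aL-(3a+b)x)/(6L³EI)  [x≤a] = -20·(12/5)²·(6/5)²·(3·(18/5)·6-(3·(18/5)+(12/5))·(6/5))/(6·6³·20000) = -612/1953125 m
Load 4 — point force P=15 kN at a=9/2 m (b=L-a=3/2):
  y_4 = -Pb²x²(3aL-(3a+b)x)/(6L³EI)  [x≤a] = -15·(3/2)²·(6/5)²·(3·(9/2)·6-(3·(9/2)+(3/2))·(6/5))/(6·6³·20000) = -189/1600000 m
Superposition: y = Σ y_i = 108531/1000000000 m ≈ 0.000109 m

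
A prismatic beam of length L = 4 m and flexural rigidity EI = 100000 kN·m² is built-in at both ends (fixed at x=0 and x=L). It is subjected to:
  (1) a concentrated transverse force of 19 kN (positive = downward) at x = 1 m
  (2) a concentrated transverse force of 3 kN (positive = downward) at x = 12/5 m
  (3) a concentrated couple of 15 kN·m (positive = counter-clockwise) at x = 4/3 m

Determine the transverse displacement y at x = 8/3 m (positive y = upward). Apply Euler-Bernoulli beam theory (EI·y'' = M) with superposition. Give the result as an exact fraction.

y(8/3) = -5927/2025000000 m

Load 1 — point force P=19 kN at a=1 m (b=L-a=3):
  y_1 = -Pa²(L-x)²(3bL-(3b+a)(L-x))/(6L³EI)  [x>a] = -19·1²·(4-(8/3))²·(3·3·4-(3·3+1)·(4-(8/3)))/(6·4³·100000) = -323/16200000 m
Load 2 — point force P=3 kN at a=12/5 m (b=L-a=8/5):
  y_2 = -Pa²(L-x)²(3bL-(3b+a)(L-x))/(6L³EI)  [x>a] = -3·(12/5)²·(4-(8/3))²·(3·(8/5)·4-(3·(8/5)+(12/5))·(4-(8/3)))/(6·4³·100000) = -3/390625 m
Load 3 — applied couple M₀=15 kN·m at a=4/3 m (b=L-a=8/3):
  y_3 = (R_Ax³/6 - M_Ax²/2 - M₀(x-a)²/2)/EI  [x>a] with R_A=5, M_A=0 = (5·(8/3)³/6 - 0·(8/3)²/2 - 15·((8/3)-(4/3))²/2)/100000 = 1/40500 m
Superposition: y = Σ y_i = -5927/2025000000 m ≈ -0.000003 m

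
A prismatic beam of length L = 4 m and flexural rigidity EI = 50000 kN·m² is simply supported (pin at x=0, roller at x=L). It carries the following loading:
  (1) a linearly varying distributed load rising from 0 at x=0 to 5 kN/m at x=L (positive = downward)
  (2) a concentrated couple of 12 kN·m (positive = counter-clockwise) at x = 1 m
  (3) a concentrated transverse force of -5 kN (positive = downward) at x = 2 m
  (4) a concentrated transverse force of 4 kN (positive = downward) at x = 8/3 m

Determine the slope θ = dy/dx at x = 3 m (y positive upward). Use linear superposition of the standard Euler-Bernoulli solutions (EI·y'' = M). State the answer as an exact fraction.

Load 1 — triangular load w₀=5 kN/m (0→w₀ over full span):
  θ_1 = -w₀(7L⁴-30L²x²+15x⁴)/(360LEI) = -5·(7·4⁴-30·4²·3²+15·3⁴)/(360·4·50000) = 1313/14400000 rad
Load 2 — applied couple M₀=12 kN·m at a=1 m (b=L-a=3):
  θ_2 = (M₀x²/(2L)-M₀(x-a)+C₁)/EI  [x>a] with C₁=M₀(3b²-L²)/(6L)=11/2 = (12·3²/(2·4)-12·(3-1)+(11/2))/50000 = -1/10000 rad
Load 3 — point force P=-5 kN at a=2 m (b=L-a=2):
  θ_3 = -Pa(2L²-6Lx+3x²+a²)/(6LEI)  [x>a] = -(-5)·2·(2·4²-6·4·3+3·3²+2²)/(6·4·50000) = -3/40000 rad
Load 4 — point force P=4 kN at a=8/3 m (b=L-a=4/3):
  θ_4 = -Pa(2L²-6Lx+3x²+a²)/(6LEI)  [x>a] = -4·(8/3)·(2·4²-6·4·3+3·3²+(8/3)²)/(6·4·50000) = 53/1012500 rad
Superposition: θ = Σ θ_i = -4079/129600000 rad ≈ -0.000031 rad

θ(3) = -4079/129600000 rad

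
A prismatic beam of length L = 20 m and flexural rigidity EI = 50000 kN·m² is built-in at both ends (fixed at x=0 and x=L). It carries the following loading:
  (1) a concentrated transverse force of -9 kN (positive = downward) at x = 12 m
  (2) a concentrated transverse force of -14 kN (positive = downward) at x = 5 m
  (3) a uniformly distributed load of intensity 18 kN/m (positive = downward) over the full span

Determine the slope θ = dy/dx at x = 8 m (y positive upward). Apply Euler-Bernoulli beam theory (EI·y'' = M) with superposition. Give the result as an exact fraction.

θ(8) = -4212/390625 rad

Load 1 — point force P=-9 kN at a=12 m (b=L-a=8):
  θ_1 = -Pb²x(2aL-(3a+b)x)/(2L³EI)  [x≤a] = -(-9)·8²·8·(2·12·20-(3·12+8)·8)/(2·20³·50000) = 288/390625 rad
Load 2 — point force P=-14 kN at a=5 m (b=L-a=15):
  θ_2 = Pa²(L-x)(2bL-(3b+a)(L-x))/(2L³EI)  [x>a] = (-14)·5²·(20-8)·(2·15·20-(3·15+5)·(20-8))/(2·20³·50000) = 0 rad
Load 3 — uniform load w=18 kN/m over full span:
  θ_3 = -wx(L-x)(L-2x)/(12EI) = -18·8·(20-8)·(20-2·8)/(12·50000) = -36/3125 rad
Superposition: θ = Σ θ_i = -4212/390625 rad ≈ -0.010783 rad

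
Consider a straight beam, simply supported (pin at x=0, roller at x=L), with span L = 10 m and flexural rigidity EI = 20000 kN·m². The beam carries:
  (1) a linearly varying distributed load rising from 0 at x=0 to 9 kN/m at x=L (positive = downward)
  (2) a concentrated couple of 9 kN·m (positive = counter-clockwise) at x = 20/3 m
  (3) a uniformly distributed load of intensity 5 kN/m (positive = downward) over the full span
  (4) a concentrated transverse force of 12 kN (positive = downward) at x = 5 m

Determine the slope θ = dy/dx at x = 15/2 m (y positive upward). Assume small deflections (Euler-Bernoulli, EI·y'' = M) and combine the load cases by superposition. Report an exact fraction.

θ(15/2) = 10307/614400 rad

Load 1 — triangular load w₀=9 kN/m (0→w₀ over full span):
  θ_1 = -w₀(7L⁴-30L²x²+15x⁴)/(360LEI) = -9·(7·10⁴-30·10²·(15/2)²+15·(15/2)⁴)/(360·10·20000) = 1313/204800 rad
Load 2 — applied couple M₀=9 kN·m at a=20/3 m (b=L-a=10/3):
  θ_2 = (M₀x²/(2L)-M₀(x-a)+C₁)/EI  [x>a] with C₁=M₀(3b²-L²)/(6L)=-10 = (9·(15/2)²/(2·10)-9·((15/2)-(20/3))+(-10))/20000 = 1/2560 rad
Load 3 — uniform load w=5 kN/m over full span:
  θ_3 = -w(L³-6Lx²+4x³)/(24EI) = -5·(10³-6·10·(15/2)²+4·(15/2)³)/(24·20000) = 11/1536 rad
Load 4 — point force P=12 kN at a=5 m (b=L-a=5):
  θ_4 = -Pa(2L²-6Lx+3x²+a²)/(6LEI)  [x>a] = -12·5·(2·10²-6·10·(15/2)+3·(15/2)²+5²)/(6·10·20000) = 9/3200 rad
Superposition: θ = Σ θ_i = 10307/614400 rad ≈ 0.016776 rad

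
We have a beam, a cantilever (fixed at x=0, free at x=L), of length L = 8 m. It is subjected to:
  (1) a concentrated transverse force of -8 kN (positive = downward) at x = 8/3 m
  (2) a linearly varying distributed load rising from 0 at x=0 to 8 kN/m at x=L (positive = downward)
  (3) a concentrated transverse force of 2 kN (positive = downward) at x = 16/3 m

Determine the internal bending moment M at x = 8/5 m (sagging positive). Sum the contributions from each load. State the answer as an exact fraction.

M(8/5) = -44656/375 kN·m

Load 1 — point force P=-8 kN at a=8/3 m (b=L-a=16/3):
  M_1 = -P(a-x)  [x≤a] = -(-8)·((8/3)-(8/5)) = 128/15 kN·m
Load 2 — triangular load w₀=8 kN/m (0→w₀ over full span):
  M_2 = w₀Lx/2 - w₀L²/3 - w₀x³/(6L) = 8·8·(8/5)/2 - 8·8²/3 - 8·(8/5)³/(6·8) = -45056/375 kN·m
Load 3 — point force P=2 kN at a=16/3 m (b=L-a=8/3):
  M_3 = -P(a-x)  [x≤a] = -2·((16/3)-(8/5)) = -112/15 kN·m
Superposition: M = Σ M_i = -44656/375 kN·m ≈ -119.082667 kN·m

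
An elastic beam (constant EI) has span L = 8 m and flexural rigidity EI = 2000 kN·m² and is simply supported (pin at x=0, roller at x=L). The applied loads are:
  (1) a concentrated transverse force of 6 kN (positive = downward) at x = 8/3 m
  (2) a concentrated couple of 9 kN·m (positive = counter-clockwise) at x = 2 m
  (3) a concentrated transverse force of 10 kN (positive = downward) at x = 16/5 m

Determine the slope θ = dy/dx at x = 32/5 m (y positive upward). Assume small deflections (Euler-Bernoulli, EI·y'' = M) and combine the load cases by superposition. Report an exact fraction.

Load 1 — point force P=6 kN at a=8/3 m (b=L-a=16/3):
  θ_1 = -Pa(2L²-6Lx+3x²+a²)/(6LEI)  [x>a] = -6·(8/3)·(2·8²-6·8·(32/5)+3·(32/5)²+(8/3)²)/(6·8·2000) = 692/84375 rad
Load 2 — applied couple M₀=9 kN·m at a=2 m (b=L-a=6):
  θ_2 = (M₀x²/(2L)-M₀(x-a)+C₁)/EI  [x>a] with C₁=M₀(3b²-L²)/(6L)=33/4 = (9·(32/5)²/(2·8)-9·((32/5)-2)+(33/4))/2000 = -831/200000 rad
Load 3 — point force P=10 kN at a=16/5 m (b=L-a=24/5):
  θ_3 = -Pa(2L²-6Lx+3x²+a²)/(6LEI)  [x>a] = -10·(16/5)·(2·8²-6·8·(32/5)+3·(32/5)²+(16/5)²)/(6·8·2000) = 48/3125 rad
Superposition: θ = Σ θ_i = 20959/1080000 rad ≈ 0.019406 rad

θ(32/5) = 20959/1080000 rad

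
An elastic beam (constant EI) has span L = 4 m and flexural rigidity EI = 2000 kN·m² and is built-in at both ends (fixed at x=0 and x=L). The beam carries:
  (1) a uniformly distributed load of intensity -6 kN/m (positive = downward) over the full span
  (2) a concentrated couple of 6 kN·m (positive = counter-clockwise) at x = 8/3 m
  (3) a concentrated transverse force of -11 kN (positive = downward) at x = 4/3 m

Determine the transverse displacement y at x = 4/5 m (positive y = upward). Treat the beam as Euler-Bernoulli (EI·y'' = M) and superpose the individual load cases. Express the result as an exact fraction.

Load 1 — uniform load w=-6 kN/m over full span:
  y_1 = -wx²(L-x)²/(24EI) = -(-6)·(4/5)²·(4-(4/5))²/(24·2000) = 64/78125 m
Load 2 — applied couple M₀=6 kN·m at a=8/3 m (b=L-a=4/3):
  y_2 = (R_Ax³/6 - M_Ax²/2)/EI  [x≤a] with R_A=2, M_A=2 = (2·(4/5)³/6 - 2·(4/5)²/2)/2000 = -11/46875 m
Load 3 — point force P=-11 kN at a=4/3 m (b=L-a=8/3):
  y_3 = -Pb²x²(3aL-(3a+b)x)/(6L³EI)  [x≤a] = -(-11)·(8/3)²·(4/5)²·(3·(4/3)·4-(3·(4/3)+(8/3))·(4/5))/(6·4³·2000) = 176/253125 m
Superposition: y = Σ y_i = 8099/6328125 m ≈ 0.001280 m

y(4/5) = 8099/6328125 m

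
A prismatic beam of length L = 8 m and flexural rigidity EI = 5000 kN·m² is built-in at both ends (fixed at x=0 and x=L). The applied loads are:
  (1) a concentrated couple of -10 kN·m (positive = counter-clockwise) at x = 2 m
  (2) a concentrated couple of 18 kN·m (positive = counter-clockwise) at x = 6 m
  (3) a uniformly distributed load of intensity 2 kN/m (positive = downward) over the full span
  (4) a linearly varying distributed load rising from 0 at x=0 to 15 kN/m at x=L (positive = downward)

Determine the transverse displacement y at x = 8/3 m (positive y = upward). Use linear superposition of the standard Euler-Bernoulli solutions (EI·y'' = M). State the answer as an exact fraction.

Load 1 — applied couple M₀=-10 kN·m at a=2 m (b=L-a=6):
  y_1 = (R_Ax³/6 - M_Ax²/2 - M₀(x-a)²/2)/EI  [x>a] with R_A=-45/32, M_A=15/8 = ((-45/32)·(8/3)³/6 - (15/8)·(8/3)²/2 - (-10)·((8/3)-2)²/2)/5000 = -2/1125 m
Load 2 — applied couple M₀=18 kN·m at a=6 m (b=L-a=2):
  y_2 = (R_Ax³/6 - M_Ax²/2)/EI  [x≤a] with R_A=81/32, M_A=45/8 = ((81/32)·(8/3)³/6 - (45/8)·(8/3)²/2)/5000 = -3/1250 m
Load 3 — uniform load w=2 kN/m over full span:
  y_3 = -wx²(L-x)²/(24EI) = -2·(8/3)²·(8-(8/3))²/(24·5000) = -512/151875 m
Load 4 — triangular load w₀=15 kN/m (0→w₀ over full span):
  y_4 = -w₀x²(L-x)²(x+2L)/(120LEI) = -15·(8/3)²·(8-(8/3))²·((8/3)+2·8)/(120·8·5000) = -1792/151875 m
Superposition: y = Σ y_i = -653/33750 m ≈ -0.019348 m

y(8/3) = -653/33750 m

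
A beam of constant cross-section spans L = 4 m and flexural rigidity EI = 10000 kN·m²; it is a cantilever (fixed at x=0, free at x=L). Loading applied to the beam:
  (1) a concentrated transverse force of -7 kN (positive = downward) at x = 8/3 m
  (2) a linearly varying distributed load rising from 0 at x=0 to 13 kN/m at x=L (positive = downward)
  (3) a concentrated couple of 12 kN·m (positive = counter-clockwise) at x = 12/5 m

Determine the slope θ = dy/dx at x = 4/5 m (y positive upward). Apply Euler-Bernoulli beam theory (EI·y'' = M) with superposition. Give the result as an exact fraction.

θ(4/5) = -973/390625 rad

Load 1 — point force P=-7 kN at a=8/3 m (b=L-a=4/3):
  θ_1 = -Px(2a-x)/(2EI)  [x≤a] = -(-7)·(4/5)·(2·(8/3)-(4/5))/(2·10000) = 119/93750 rad
Load 2 — triangular load w₀=13 kN/m (0→w₀ over full span):
  θ_2 = (w₀Lx²/4-w₀L²x/3-w₀x⁴/(24L))/EI = (13·4·(4/5)²/4-13·4²·(4/5)/3-13·(4/5)⁴/(24·4))/10000 = -11063/2343750 rad
Load 3 — applied couple M₀=12 kN·m at a=12/5 m (b=L-a=8/5):
  θ_3 = M₀x/EI  [x≤a] = 12·(4/5)/10000 = 3/3125 rad
Superposition: θ = Σ θ_i = -973/390625 rad ≈ -0.002491 rad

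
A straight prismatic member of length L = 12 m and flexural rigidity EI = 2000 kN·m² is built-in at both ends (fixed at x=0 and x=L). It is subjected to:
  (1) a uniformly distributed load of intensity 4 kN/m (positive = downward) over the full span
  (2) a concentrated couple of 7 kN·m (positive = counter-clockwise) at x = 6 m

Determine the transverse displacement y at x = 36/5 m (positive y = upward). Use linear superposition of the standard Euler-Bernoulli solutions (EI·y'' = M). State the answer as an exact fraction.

y(36/5) = -15237/156250 m

Load 1 — uniform load w=4 kN/m over full span:
  y_1 = -wx²(L-x)²/(24EI) = -4·(36/5)²·(12-(36/5))²/(24·2000) = -7776/78125 m
Load 2 — applied couple M₀=7 kN·m at a=6 m (b=L-a=6):
  y_2 = (R_Ax³/6 - M_Ax²/2 - M₀(x-a)²/2)/EI  [x>a] with R_A=7/8, M_A=7/4 = ((7/8)·(36/5)³/6 - (7/4)·(36/5)²/2 - 7·((36/5)-6)²/2)/2000 = 63/31250 m
Superposition: y = Σ y_i = -15237/156250 m ≈ -0.097517 m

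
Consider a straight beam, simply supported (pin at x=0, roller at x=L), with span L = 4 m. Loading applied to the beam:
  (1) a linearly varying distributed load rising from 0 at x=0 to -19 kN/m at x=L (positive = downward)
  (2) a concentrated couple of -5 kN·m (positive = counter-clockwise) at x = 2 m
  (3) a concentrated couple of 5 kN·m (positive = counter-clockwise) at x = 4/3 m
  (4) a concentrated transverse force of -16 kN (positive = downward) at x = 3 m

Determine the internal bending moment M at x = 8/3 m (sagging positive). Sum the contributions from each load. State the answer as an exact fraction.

Load 1 — triangular load w₀=-19 kN/m (0→w₀ over full span):
  M_1 = w₀Lx/6 - w₀x³/(6L) = (-19)·4·(8/3)/6 - (-19)·(8/3)³/(6·4) = -1520/81 kN·m
Load 2 — applied couple M₀=-5 kN·m at a=2 m (b=L-a=2):
  M_2 = M₀x/L - M₀  [x>a] = (-5)·(8/3)/4 - (-5) = 5/3 kN·m
Load 3 — applied couple M₀=5 kN·m at a=4/3 m (b=L-a=8/3):
  M_3 = M₀x/L - M₀  [x>a] = 5·(8/3)/4 - 5 = -5/3 kN·m
Load 4 — point force P=-16 kN at a=3 m (b=L-a=1):
  M_4 = Pbx/L  [x≤a] = (-16)·1·(8/3)/4 = -32/3 kN·m
Superposition: M = Σ M_i = -2384/81 kN·m ≈ -29.432099 kN·m

M(8/3) = -2384/81 kN·m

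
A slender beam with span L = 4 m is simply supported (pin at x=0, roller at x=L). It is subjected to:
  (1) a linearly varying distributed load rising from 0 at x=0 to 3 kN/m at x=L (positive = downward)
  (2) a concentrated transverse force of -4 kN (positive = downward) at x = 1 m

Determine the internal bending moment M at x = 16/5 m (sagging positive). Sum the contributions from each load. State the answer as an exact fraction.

Load 1 — triangular load w₀=3 kN/m (0→w₀ over full span):
  M_1 = w₀Lx/6 - w₀x³/(6L) = 3·4·(16/5)/6 - 3·(16/5)³/(6·4) = 288/125 kN·m
Load 2 — point force P=-4 kN at a=1 m (b=L-a=3):
  M_2 = Pa(L-x)/L  [x>a] = (-4)·1·(4-(16/5))/4 = -4/5 kN·m
Superposition: M = Σ M_i = 188/125 kN·m ≈ 1.504000 kN·m

M(16/5) = 188/125 kN·m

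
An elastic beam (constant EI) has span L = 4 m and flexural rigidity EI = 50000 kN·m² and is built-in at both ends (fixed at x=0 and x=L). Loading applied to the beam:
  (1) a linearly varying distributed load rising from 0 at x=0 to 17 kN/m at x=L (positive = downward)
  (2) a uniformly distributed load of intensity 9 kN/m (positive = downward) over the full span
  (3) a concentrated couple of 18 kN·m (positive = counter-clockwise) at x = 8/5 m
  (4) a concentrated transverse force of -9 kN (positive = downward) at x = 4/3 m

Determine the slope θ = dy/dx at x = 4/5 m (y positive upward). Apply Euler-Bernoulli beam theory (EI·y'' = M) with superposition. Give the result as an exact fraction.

θ(4/5) = -1451/11718750 rad

Load 1 — triangular load w₀=17 kN/m (0→w₀ over full span):
  θ_1 = -w₀(2x(L-x)(L-2x)(x+2L)+x²(L-x)²)/(120LEI) = -17·(2·(4/5)·(4-(4/5))·(4-2·(4/5))·((4/5)+2·4)+(4/5)²·(4-(4/5))²)/(120·4·50000) = -476/5859375 rad
Load 2 — uniform load w=9 kN/m over full span:
  θ_2 = -wx(L-x)(L-2x)/(12EI) = -9·(4/5)·(4-(4/5))·(4-2·(4/5))/(12·50000) = -36/390625 rad
Load 3 — applied couple M₀=18 kN·m at a=8/5 m (b=L-a=12/5):
  θ_3 = (R_Ax²/2 - M_Ax)/EI  [x≤a] with R_A=162/25, M_A=54/25 = ((162/25)·(4/5)²/2 - (54/25)·(4/5))/50000 = 27/3906250 rad
Load 4 — point force P=-9 kN at a=4/3 m (b=L-a=8/3):
  θ_4 = -Pb²x(2aL-(3a+b)x)/(2L³EI)  [x≤a] = -(-9)·(8/3)²·(4/5)·(2·(4/3)·4-(3·(4/3)+(8/3))·(4/5))/(2·4³·50000) = 2/46875 rad
Superposition: θ = Σ θ_i = -1451/11718750 rad ≈ -0.000124 rad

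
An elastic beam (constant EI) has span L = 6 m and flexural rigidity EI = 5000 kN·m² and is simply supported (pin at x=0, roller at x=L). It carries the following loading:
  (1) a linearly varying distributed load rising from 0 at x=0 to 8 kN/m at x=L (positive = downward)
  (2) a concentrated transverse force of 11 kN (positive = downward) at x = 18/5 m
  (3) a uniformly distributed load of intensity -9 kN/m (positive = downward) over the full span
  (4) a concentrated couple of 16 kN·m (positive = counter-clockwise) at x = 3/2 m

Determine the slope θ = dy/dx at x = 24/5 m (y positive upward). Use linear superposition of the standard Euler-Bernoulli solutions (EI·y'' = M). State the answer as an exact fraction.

Load 1 — triangular load w₀=8 kN/m (0→w₀ over full span):
  θ_1 = -w₀(7L⁴-30L²x²+15x⁴)/(360LEI) = -8·(7·6⁴-30·6²·(24/5)²+15·(24/5)⁴)/(360·6·5000) = 2271/390625 rad
Load 2 — point force P=11 kN at a=18/5 m (b=L-a=12/5):
  θ_2 = -Pa(2L²-6Lx+3x²+a²)/(6LEI)  [x>a] = -11·(18/5)·(2·6²-6·6·(24/5)+3·(24/5)²+(18/5)²)/(6·6·5000) = 1287/312500 rad
Load 3 — uniform load w=-9 kN/m over full span:
  θ_3 = -w(L³-6Lx²+4x³)/(24EI) = -(-9)·(6³-6·6·(24/5)²+4·(24/5)³)/(24·5000) = -8019/625000 rad
Load 4 — applied couple M₀=16 kN·m at a=3/2 m (b=L-a=9/2):
  θ_4 = (M₀x²/(2L)-M₀(x-a)+C₁)/EI  [x>a] with C₁=M₀(3b²-L²)/(6L)=11 = (16·(24/5)²/(2·6)-16·((24/5)-(3/2))+11)/5000 = -277/125000 rad
Superposition: θ = Σ θ_i = -7991/1562500 rad ≈ -0.005114 rad

θ(24/5) = -7991/1562500 rad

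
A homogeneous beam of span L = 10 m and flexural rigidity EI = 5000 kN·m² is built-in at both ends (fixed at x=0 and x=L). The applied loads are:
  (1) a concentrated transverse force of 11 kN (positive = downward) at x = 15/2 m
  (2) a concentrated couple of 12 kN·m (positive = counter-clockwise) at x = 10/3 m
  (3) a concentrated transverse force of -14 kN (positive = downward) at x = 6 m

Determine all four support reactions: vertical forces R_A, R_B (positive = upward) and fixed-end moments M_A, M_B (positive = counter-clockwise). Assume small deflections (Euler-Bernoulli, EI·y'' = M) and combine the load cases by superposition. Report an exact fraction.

R_A = -6437/4000 kN, M_A = -6627/800 kN·m, R_B = -5563/4000 kN, M_B = 6953/800 kN·m

Load 1 — point force P=11 kN at a=15/2 m (b=L-a=5/2):
  R_A = Pb²(3a+b)/L³ = 11·(5/2)²·(3·(15/2)+(5/2))/10³ = 55/32 kN
  M_A = Pab²/L² = 11·(15/2)·(5/2)²/10² = 165/32 kN·m
  R_B = Pa²(a+3b)/L³ = 11·(15/2)²·((15/2)+3·(5/2))/10³ = 297/32 kN
  M_B = -Pa²b/L² = -11·(15/2)²·(5/2)/10² = -495/32 kN·m
Load 2 — applied couple M₀=12 kN·m at a=10/3 m (b=L-a=20/3):
  R_A = 6M₀ab/L³ = 6·12·(10/3)·(20/3)/10³ = 8/5 kN
  M_A = M₀b(2a-b)/L² = 12·(20/3)·(2·(10/3)-(20/3))/10² = 0 kN·m
  R_B = -6M₀ab/L³ = -6·12·(10/3)·(20/3)/10³ = -8/5 kN
  M_B = M₀a(2b-a)/L² = 12·(10/3)·(2·(20/3)-(10/3))/10² = 4 kN·m
Load 3 — point force P=-14 kN at a=6 m (b=L-a=4):
  R_A = Pb²(3a+b)/L³ = (-14)·4²·(3·6+4)/10³ = -616/125 kN
  M_A = Pab²/L² = (-14)·6·4²/10² = -336/25 kN·m
  R_B = Pa²(a+3b)/L³ = (-14)·6²·(6+3·4)/10³ = -1134/125 kN
  M_B = -Pa²b/L² = -(-14)·6²·4/10² = 504/25 kN·m
Superposition: R_A = -6437/4000 kN, M_A = -6627/800 kN·m, R_B = -5563/4000 kN, M_B = 6953/800 kN·m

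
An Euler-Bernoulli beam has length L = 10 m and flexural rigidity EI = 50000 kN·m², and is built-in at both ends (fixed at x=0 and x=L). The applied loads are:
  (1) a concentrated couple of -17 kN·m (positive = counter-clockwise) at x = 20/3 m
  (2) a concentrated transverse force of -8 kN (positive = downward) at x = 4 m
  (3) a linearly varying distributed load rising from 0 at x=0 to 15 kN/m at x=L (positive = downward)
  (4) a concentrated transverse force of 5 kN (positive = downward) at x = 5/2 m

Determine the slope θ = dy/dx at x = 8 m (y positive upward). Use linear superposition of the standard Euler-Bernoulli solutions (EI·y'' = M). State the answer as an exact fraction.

Load 1 — applied couple M₀=-17 kN·m at a=20/3 m (b=L-a=10/3):
  θ_1 = (R_Ax²/2 - M_Ax - M₀(x-a))/EI  [x>a] with R_A=-34/15, M_A=-17/3 = ((-34/15)·8²/2 - (-17/3)·8 - (-17)·(8-(20/3)))/50000 = -17/187500 rad
Load 2 — point force P=-8 kN at a=4 m (b=L-a=6):
  θ_2 = Pa²(L-x)(2bL-(3b+a)(L-x))/(2L³EI)  [x>a] = (-8)·4²·(10-8)·(2·6·10-(3·6+4)·(10-8))/(2·10³·50000) = -76/390625 rad
Load 3 — triangular load w₀=15 kN/m (0→w₀ over full span):
  θ_3 = -w₀(2x(L-x)(L-2x)(x+2L)+x²(L-x)²)/(120LEI) = -15·(2·8·(10-8)·(10-2·8)·(8+2·10)+8²·(10-8)²)/(120·10·50000) = 4/3125 rad
Load 4 — point force P=5 kN at a=5/2 m (b=L-a=15/2):
  θ_4 = Pa²(L-x)(2bL-(3b+a)(L-x))/(2L³EI)  [x>a] = 5·(5/2)²·(10-8)·(2·(15/2)·10-(3·(15/2)+(5/2))·(10-8))/(2·10³·50000) = 1/16000 rad
Superposition: θ = Σ θ_i = 158591/150000000 rad ≈ 0.001057 rad

θ(8) = 158591/150000000 rad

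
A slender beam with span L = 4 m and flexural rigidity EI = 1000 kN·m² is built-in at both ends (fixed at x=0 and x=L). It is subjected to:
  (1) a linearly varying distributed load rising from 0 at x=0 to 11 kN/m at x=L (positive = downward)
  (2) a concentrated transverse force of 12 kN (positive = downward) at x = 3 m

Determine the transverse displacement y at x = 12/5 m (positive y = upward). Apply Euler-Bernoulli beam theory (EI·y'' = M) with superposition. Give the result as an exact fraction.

y(12/5) = -44331/7812500 m

Load 1 — triangular load w₀=11 kN/m (0→w₀ over full span):
  y_1 = -w₀x²(L-x)²(x+2L)/(120LEI) = -11·(12/5)²·(4-(12/5))²·((12/5)+2·4)/(120·4·1000) = -6864/1953125 m
Load 2 — point force P=12 kN at a=3 m (b=L-a=1):
  y_2 = -Pb²x²(3aL-(3a+b)x)/(6L³EI)  [x≤a] = -12·1²·(12/5)²·(3·3·4-(3·3+1)·(12/5))/(6·4³·1000) = -27/12500 m
Superposition: y = Σ y_i = -44331/7812500 m ≈ -0.005674 m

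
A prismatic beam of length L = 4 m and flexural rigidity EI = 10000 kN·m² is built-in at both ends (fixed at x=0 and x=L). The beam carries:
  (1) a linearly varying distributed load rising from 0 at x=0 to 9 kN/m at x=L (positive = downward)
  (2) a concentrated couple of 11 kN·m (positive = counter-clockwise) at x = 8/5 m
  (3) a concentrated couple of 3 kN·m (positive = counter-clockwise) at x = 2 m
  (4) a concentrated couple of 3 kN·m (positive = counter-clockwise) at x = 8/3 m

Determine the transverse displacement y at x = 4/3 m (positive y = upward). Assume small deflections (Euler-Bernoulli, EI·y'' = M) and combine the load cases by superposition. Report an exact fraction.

Load 1 — triangular load w₀=9 kN/m (0→w₀ over full span):
  y_1 = -w₀x²(L-x)²(x+2L)/(120LEI) = -9·(4/3)²·(4-(4/3))²·((4/3)+2·4)/(120·4·10000) = -56/253125 m
Load 2 — applied couple M₀=11 kN·m at a=8/5 m (b=L-a=12/5):
  y_2 = (R_Ax³/6 - M_Ax²/2)/EI  [x≤a] with R_A=99/25, M_A=33/25 = ((99/25)·(4/3)³/6 - (33/25)·(4/3)²/2)/10000 = 11/281250 m
Load 3 — applied couple M₀=3 kN·m at a=2 m (b=L-a=2):
  y_3 = (R_Ax³/6 - M_Ax²/2)/EI  [x≤a] with R_A=9/8, M_A=3/4 = ((9/8)·(4/3)³/6 - (3/4)·(4/3)²/2)/10000 = -1/45000 m
Load 4 — applied couple M₀=3 kN·m at a=8/3 m (b=L-a=4/3):
  y_4 = (R_Ax³/6 - M_Ax²/2)/EI  [x≤a] with R_A=1, M_A=1 = (1·(4/3)³/6 - 1·(4/3)²/2)/10000 = -1/20250 m
Superposition: y = Σ y_i = -2569/10125000 m ≈ -0.000254 m

y(4/3) = -2569/10125000 m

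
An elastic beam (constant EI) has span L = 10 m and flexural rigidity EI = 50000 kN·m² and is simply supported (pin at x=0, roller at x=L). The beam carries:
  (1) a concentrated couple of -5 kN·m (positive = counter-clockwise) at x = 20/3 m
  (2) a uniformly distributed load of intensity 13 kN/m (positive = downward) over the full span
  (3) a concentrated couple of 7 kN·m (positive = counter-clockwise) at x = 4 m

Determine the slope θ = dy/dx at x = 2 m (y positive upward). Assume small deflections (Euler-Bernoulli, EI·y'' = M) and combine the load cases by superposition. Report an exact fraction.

Load 1 — applied couple M₀=-5 kN·m at a=20/3 m (b=L-a=10/3):
  θ_1 = (M₀x²/(2L)+C₁)/EI  [x≤a] with C₁=M₀(3b²-L²)/(6L)=50/9 = ((-5)·2²/(2·10)+(50/9))/50000 = 41/450000 rad
Load 2 — uniform load w=13 kN/m over full span:
  θ_2 = -w(L³-6Lx²+4x³)/(24EI) = -13·(10³-6·10·2²+4·2³)/(24·50000) = -429/50000 rad
Load 3 — applied couple M₀=7 kN·m at a=4 m (b=L-a=6):
  θ_3 = (M₀x²/(2L)+C₁)/EI  [x≤a] with C₁=M₀(3b²-L²)/(6L)=14/15 = (7·2²/(2·10)+(14/15))/50000 = 7/150000 rad
Superposition: θ = Σ θ_i = -3799/450000 rad ≈ -0.008442 rad

θ(2) = -3799/450000 rad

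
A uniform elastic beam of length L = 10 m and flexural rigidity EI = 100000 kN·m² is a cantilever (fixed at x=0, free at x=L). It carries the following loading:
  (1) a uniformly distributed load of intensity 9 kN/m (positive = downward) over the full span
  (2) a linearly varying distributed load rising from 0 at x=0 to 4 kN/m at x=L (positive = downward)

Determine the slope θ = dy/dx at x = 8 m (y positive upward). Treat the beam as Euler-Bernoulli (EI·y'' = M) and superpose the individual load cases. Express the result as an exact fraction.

θ(8) = -1859/93750 rad

Load 1 — uniform load w=9 kN/m over full span:
  θ_1 = -wx(x²-3Lx+3L²)/(6EI) = -9·8·(8²-3·10·8+3·10²)/(6·100000) = -93/6250 rad
Load 2 — triangular load w₀=4 kN/m (0→w₀ over full span):
  θ_2 = (w₀Lx²/4-w₀L²x/3-w₀x⁴/(24L))/EI = (4·10·8²/4-4·10²·8/3-4·8⁴/(24·10))/100000 = -232/46875 rad
Superposition: θ = Σ θ_i = -1859/93750 rad ≈ -0.019829 rad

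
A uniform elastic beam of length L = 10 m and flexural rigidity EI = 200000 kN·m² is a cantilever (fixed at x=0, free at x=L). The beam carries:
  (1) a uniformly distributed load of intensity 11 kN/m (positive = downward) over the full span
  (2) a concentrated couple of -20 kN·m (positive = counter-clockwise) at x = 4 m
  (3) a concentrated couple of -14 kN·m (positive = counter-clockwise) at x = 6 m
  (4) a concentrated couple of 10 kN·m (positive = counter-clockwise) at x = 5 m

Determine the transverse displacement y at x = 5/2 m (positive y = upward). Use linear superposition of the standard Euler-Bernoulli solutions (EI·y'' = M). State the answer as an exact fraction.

Load 1 — uniform load w=11 kN/m over full span:
  y_1 = -wx²(x²-4Lx+6L²)/(24EI) = -11·(5/2)²·((5/2)²-4·10·(5/2)+6·10²)/(24·200000) = -297/40960 m
Load 2 — applied couple M₀=-20 kN·m at a=4 m (b=L-a=6):
  y_2 = M₀x²/(2EI)  [x≤a] = (-20)·(5/2)²/(2·200000) = -1/3200 m
Load 3 — applied couple M₀=-14 kN·m at a=6 m (b=L-a=4):
  y_3 = M₀x²/(2EI)  [x≤a] = (-14)·(5/2)²/(2·200000) = -7/32000 m
Load 4 — applied couple M₀=10 kN·m at a=5 m (b=L-a=5):
  y_4 = M₀x²/(2EI)  [x≤a] = 10·(5/2)²/(2·200000) = 1/6400 m
Superposition: y = Σ y_i = -7809/1024000 m ≈ -0.007626 m

y(5/2) = -7809/1024000 m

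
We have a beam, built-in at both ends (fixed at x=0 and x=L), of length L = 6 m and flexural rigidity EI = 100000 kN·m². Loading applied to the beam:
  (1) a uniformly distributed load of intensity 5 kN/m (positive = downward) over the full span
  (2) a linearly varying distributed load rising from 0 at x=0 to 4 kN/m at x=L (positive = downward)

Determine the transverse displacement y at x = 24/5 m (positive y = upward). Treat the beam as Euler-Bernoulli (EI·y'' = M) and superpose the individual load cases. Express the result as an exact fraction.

Load 1 — uniform load w=5 kN/m over full span:
  y_1 = -wx²(L-x)²/(24EI) = -5·(24/5)²·(6-(24/5))²/(24·100000) = -27/390625 m
Load 2 — triangular load w₀=4 kN/m (0→w₀ over full span):
  y_2 = -w₀x²(L-x)²(x+2L)/(120LEI) = -4·(24/5)²·(6-(24/5))²·((24/5)+2·6)/(120·6·100000) = -1512/48828125 m
Superposition: y = Σ y_i = -4887/48828125 m ≈ -0.000100 m

y(24/5) = -4887/48828125 m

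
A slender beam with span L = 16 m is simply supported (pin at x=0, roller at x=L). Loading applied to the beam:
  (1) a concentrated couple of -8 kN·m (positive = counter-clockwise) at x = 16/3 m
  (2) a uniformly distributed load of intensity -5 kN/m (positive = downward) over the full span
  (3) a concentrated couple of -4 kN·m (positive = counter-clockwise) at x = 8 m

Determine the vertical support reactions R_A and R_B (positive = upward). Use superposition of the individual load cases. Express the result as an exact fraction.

Load 1 — applied couple M₀=-8 kN·m at a=16/3 m (b=L-a=32/3):
  R_A = M₀/L = (-8)/16 = -1/2 kN
  R_B = -M₀/L = -(-8)/16 = 1/2 kN
Load 2 — uniform load w=-5 kN/m over full span:
  R_A = wL/2 = (-5)·16/2 = -40 kN
  R_B = wL/2 = (-5)·16/2 = -40 kN
Load 3 — applied couple M₀=-4 kN·m at a=8 m (b=L-a=8):
  R_A = M₀/L = (-4)/16 = -1/4 kN
  R_B = -M₀/L = -(-4)/16 = 1/4 kN
Superposition: R_A = -163/4 kN, R_B = -157/4 kN

R_A = -163/4 kN, R_B = -157/4 kN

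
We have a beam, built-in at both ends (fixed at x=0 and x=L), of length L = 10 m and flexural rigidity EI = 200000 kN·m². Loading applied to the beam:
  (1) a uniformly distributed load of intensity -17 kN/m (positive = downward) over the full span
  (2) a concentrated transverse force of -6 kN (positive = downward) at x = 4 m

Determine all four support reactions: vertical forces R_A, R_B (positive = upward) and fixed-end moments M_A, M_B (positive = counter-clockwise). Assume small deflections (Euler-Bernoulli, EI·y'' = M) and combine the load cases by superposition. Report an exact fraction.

Load 1 — uniform load w=-17 kN/m over full span:
  R_A = wL/2 = (-17)·10/2 = -85 kN
  M_A = wL²/12 = (-17)·10²/12 = -425/3 kN·m
  R_B = wL/2 = (-17)·10/2 = -85 kN
  M_B = -wL²/12 = -(-17)·10²/12 = 425/3 kN·m
Load 2 — point force P=-6 kN at a=4 m (b=L-a=6):
  R_A = Pb²(3a+b)/L³ = (-6)·6²·(3·4+6)/10³ = -486/125 kN
  M_A = Pab²/L² = (-6)·4·6²/10² = -216/25 kN·m
  R_B = Pa²(a+3b)/L³ = (-6)·4²·(4+3·6)/10³ = -264/125 kN
  M_B = -Pa²b/L² = -(-6)·4²·6/10² = 144/25 kN·m
Superposition: R_A = -11111/125 kN, M_A = -11273/75 kN·m, R_B = -10889/125 kN, M_B = 11057/75 kN·m

R_A = -11111/125 kN, M_A = -11273/75 kN·m, R_B = -10889/125 kN, M_B = 11057/75 kN·m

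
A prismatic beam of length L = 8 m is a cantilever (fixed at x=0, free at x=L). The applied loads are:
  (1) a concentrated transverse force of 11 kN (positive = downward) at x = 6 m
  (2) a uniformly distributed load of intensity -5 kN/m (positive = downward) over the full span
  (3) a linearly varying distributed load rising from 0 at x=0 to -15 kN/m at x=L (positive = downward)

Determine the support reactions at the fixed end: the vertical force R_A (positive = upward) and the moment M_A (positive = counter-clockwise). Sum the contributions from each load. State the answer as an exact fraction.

R_A = -89 kN, M_A = -414 kN·m

Load 1 — point force P=11 kN at a=6 m (b=L-a=2):
  R_A = P = 11 kN
  M_A = Pa = 11·6 = 66 kN·m
Load 2 — uniform load w=-5 kN/m over full span:
  R_A = wL = (-5)·8 = -40 kN
  M_A = wL²/2 = (-5)·8²/2 = -160 kN·m
Load 3 — triangular load w₀=-15 kN/m (0→w₀ over full span):
  R_A = w₀L/2 = (-15)·8/2 = -60 kN
  M_A = w₀L²/3 = (-15)·8²/3 = -320 kN·m
Superposition: R_A = -89 kN, M_A = -414 kN·m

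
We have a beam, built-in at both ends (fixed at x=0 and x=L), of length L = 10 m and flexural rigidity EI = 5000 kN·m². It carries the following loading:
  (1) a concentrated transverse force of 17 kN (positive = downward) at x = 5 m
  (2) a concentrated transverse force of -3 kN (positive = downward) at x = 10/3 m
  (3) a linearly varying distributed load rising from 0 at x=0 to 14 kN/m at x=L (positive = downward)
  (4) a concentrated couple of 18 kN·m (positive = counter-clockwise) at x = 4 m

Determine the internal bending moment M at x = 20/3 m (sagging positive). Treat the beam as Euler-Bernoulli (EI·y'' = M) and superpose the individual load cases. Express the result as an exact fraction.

M(20/3) = 227047/8100 kN·m

Load 1 — point force P=17 kN at a=5 m (b=L-a=5):
  M_1 = Pa²(a+3b)(L-x)/L³ - Pa²b/L²  [x>a] = 17·5²·(5+3·5)·(10-(20/3))/10³ - 17·5²·5/10² = 85/12 kN·m
Load 2 — point force P=-3 kN at a=10/3 m (b=L-a=20/3):
  M_2 = Pa²(a+3b)(L-x)/L³ - Pa²b/L²  [x>a] = (-3)·(10/3)²·((10/3)+3·(20/3))·(10-(20/3))/10³ - (-3)·(10/3)²·(20/3)/10² = -10/27 kN·m
Load 3 — triangular load w₀=14 kN/m (0→w₀ over full span):
  M_3 = 3w₀Lx/20 - w₀L²/30 - w₀x³/(6L) = 3·14·10·(20/3)/20 - 14·10²/30 - 14·(20/3)³/(6·10) = 1960/81 kN·m
Load 4 — applied couple M₀=18 kN·m at a=4 m (b=L-a=6):
  M_4 = R_Ax - M_A - M₀  [x>a] with R_A=324/125, M_A=54/25 = (324/125)·(20/3) - (54/25) - 18 = -72/25 kN·m
Superposition: M = Σ M_i = 227047/8100 kN·m ≈ 28.030494 kN·m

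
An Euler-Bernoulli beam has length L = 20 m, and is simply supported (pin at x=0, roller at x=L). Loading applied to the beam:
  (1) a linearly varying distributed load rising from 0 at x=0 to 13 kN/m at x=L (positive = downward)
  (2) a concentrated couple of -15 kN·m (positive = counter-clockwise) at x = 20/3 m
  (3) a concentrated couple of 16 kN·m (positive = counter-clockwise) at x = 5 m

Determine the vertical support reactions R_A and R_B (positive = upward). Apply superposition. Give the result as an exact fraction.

Load 1 — triangular load w₀=13 kN/m (0→w₀ over full span):
  R_A = w₀L/6 = 13·20/6 = 130/3 kN
  R_B = w₀L/3 = 13·20/3 = 260/3 kN
Load 2 — applied couple M₀=-15 kN·m at a=20/3 m (b=L-a=40/3):
  R_A = M₀/L = (-15)/20 = -3/4 kN
  R_B = -M₀/L = -(-15)/20 = 3/4 kN
Load 3 — applied couple M₀=16 kN·m at a=5 m (b=L-a=15):
  R_A = M₀/L = 16/20 = 4/5 kN
  R_B = -M₀/L = -16/20 = -4/5 kN
Superposition: R_A = 2603/60 kN, R_B = 5197/60 kN

R_A = 2603/60 kN, R_B = 5197/60 kN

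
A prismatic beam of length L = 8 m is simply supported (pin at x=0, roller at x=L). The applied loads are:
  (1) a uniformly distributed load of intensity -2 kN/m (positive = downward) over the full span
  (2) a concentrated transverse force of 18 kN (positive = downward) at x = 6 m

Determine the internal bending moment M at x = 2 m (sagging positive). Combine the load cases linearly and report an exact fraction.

M(2) = -3 kN·m

Load 1 — uniform load w=-2 kN/m over full span:
  M_1 = wx(L-x)/2 = (-2)·2·(8-2)/2 = -12 kN·m
Load 2 — point force P=18 kN at a=6 m (b=L-a=2):
  M_2 = Pbx/L  [x≤a] = 18·2·2/8 = 9 kN·m
Superposition: M = Σ M_i = -3 kN·m ≈ -3.000000 kN·m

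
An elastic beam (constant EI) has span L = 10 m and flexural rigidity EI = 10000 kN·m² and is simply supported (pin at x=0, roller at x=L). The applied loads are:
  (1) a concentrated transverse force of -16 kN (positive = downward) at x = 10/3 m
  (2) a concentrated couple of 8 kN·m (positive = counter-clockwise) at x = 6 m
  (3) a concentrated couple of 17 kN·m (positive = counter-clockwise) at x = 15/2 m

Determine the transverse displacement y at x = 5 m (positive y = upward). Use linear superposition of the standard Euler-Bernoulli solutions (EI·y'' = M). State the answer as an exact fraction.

y(5) = 241397/12960000 m

Load 1 — point force P=-16 kN at a=10/3 m (b=L-a=20/3):
  y_1 = -Pa(L-x)(2Lx-a²-x²)/(6LEI)  [x>a] = -(-16)·(10/3)·(10-5)·(2·10·5-(10/3)²-5²)/(6·10·10000) = 23/810 m
Load 2 — applied couple M₀=8 kN·m at a=6 m (b=L-a=4):
  y_2 = (M₀x³/(6L)+C₁x)/EI  [x≤a] with C₁=M₀(3b²-L²)/(6L)=-104/15 = (8·5³/(6·10)+(-104/15)·5)/10000 = -9/5000 m
Load 3 — applied couple M₀=17 kN·m at a=15/2 m (b=L-a=5/2):
  y_3 = (M₀x³/(6L)+C₁x)/EI  [x≤a] with C₁=M₀(3b²-L²)/(6L)=-1105/48 = (17·5³/(6·10)+(-1105/48)·5)/10000 = -51/6400 m
Superposition: y = Σ y_i = 241397/12960000 m ≈ 0.018626 m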